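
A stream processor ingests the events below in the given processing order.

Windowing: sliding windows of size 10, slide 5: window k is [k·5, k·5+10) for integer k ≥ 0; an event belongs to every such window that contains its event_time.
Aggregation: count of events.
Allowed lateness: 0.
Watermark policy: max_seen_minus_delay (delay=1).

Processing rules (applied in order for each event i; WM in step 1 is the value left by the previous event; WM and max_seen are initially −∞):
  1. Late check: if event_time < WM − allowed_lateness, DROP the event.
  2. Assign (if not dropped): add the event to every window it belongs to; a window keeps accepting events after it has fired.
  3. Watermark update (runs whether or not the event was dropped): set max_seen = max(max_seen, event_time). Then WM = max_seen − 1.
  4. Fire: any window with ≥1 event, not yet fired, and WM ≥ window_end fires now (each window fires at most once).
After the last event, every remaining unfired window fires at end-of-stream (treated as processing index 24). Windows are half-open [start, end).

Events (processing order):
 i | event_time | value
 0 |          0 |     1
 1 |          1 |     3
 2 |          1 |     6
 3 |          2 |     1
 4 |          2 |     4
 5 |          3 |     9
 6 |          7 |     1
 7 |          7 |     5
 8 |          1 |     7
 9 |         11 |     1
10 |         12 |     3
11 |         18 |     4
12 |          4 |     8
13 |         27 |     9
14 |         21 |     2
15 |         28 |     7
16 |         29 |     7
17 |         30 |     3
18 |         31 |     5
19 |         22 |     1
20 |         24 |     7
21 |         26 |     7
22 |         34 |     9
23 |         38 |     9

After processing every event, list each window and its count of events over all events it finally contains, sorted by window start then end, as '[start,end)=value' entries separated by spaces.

i=0 t=0 v=1: → [0,10); WM=-1
i=1 t=1 v=3: → [0,10); WM=0
i=2 t=1 v=6: → [0,10); WM=0
i=3 t=2 v=1: → [0,10); WM=1
i=4 t=2 v=4: → [0,10); WM=1
i=5 t=3 v=9: → [0,10); WM=2
i=6 t=7 v=1: → [5,15),[0,10); WM=6
i=7 t=7 v=5: → [5,15),[0,10); WM=6
i=8 t=1 v=7: DROP (t<6-0); WM=6
i=9 t=11 v=1: → [10,20),[5,15); WM=10; [0,10) fires=8
i=10 t=12 v=3: → [10,20),[5,15); WM=11
i=11 t=18 v=4: → [15,25),[10,20); WM=17; [5,15) fires=4
i=12 t=4 v=8: DROP (t<17-0); WM=17
i=13 t=27 v=9: → [25,35),[20,30); WM=26; [10,20) fires=3 [15,25) fires=1
i=14 t=21 v=2: DROP (t<26-0); WM=26
i=15 t=28 v=7: → [25,35),[20,30); WM=27
i=16 t=29 v=7: → [25,35),[20,30); WM=28
i=17 t=30 v=3: → [30,40),[25,35); WM=29
i=18 t=31 v=5: → [30,40),[25,35); WM=30; [20,30) fires=3
i=19 t=22 v=1: DROP (t<30-0); WM=30
i=20 t=24 v=7: DROP (t<30-0); WM=30
i=21 t=26 v=7: DROP (t<30-0); WM=30
i=22 t=34 v=9: → [30,40),[25,35); WM=33
i=23 t=38 v=9: → [35,45),[30,40); WM=37; [25,35) fires=6

[0,10)=8 [5,15)=4 [10,20)=3 [15,25)=1 [20,30)=3 [25,35)=6 [30,40)=4 [35,45)=1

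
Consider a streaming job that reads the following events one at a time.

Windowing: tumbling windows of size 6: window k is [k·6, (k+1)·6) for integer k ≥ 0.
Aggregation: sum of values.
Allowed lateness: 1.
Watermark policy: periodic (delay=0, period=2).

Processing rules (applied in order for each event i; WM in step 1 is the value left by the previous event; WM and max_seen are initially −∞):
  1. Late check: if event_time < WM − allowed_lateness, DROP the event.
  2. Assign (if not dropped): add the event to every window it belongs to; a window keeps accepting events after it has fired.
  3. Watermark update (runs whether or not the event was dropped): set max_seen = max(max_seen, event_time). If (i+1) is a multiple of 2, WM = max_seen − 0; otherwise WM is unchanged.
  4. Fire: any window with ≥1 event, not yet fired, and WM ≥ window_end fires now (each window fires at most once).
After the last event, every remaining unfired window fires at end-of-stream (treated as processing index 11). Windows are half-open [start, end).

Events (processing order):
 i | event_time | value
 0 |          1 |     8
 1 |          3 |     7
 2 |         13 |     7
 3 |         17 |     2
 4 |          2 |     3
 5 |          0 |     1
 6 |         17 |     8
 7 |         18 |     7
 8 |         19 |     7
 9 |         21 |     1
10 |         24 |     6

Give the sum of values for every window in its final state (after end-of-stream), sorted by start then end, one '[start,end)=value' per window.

[0,6)=15 [12,18)=17 [18,24)=15 [24,30)=6

i=0 t=1 v=8: → [0,6); WM=−∞
i=1 t=3 v=7: → [0,6); WM=3
i=2 t=13 v=7: → [12,18); WM=3
i=3 t=17 v=2: → [12,18); WM=17; [0,6) fires=15
i=4 t=2 v=3: DROP (t<17-1); WM=17
i=5 t=0 v=1: DROP (t<17-1); WM=17
i=6 t=17 v=8: → [12,18); WM=17
i=7 t=18 v=7: → [18,24); WM=18; [12,18) fires=17
i=8 t=19 v=7: → [18,24); WM=18
i=9 t=21 v=1: → [18,24); WM=21
i=10 t=24 v=6: → [24,30); WM=21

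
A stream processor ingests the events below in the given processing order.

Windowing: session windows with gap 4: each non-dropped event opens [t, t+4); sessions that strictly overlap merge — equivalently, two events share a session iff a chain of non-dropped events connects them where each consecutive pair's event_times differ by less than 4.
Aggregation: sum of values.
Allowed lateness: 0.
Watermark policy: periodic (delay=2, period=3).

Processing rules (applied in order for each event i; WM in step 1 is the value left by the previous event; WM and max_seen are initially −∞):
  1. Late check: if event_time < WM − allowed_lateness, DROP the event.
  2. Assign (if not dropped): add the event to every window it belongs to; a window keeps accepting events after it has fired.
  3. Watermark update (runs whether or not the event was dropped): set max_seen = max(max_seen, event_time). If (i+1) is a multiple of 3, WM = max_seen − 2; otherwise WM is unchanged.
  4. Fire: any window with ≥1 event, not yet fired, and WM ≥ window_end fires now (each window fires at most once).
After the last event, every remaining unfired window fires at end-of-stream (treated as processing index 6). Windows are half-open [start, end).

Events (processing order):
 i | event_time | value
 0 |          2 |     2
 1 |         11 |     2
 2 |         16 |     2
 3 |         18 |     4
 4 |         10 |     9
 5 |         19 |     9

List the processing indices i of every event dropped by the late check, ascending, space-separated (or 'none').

i=0 t=2 v=2: → [2,6); WM=−∞
i=1 t=11 v=2: → [11,15); WM=−∞
i=2 t=16 v=2: → [16,20); WM=14
i=3 t=18 v=4: → [16,22); WM=14
i=4 t=10 v=9: DROP (t<14-0); WM=14
i=5 t=19 v=9: → [16,23); WM=17

4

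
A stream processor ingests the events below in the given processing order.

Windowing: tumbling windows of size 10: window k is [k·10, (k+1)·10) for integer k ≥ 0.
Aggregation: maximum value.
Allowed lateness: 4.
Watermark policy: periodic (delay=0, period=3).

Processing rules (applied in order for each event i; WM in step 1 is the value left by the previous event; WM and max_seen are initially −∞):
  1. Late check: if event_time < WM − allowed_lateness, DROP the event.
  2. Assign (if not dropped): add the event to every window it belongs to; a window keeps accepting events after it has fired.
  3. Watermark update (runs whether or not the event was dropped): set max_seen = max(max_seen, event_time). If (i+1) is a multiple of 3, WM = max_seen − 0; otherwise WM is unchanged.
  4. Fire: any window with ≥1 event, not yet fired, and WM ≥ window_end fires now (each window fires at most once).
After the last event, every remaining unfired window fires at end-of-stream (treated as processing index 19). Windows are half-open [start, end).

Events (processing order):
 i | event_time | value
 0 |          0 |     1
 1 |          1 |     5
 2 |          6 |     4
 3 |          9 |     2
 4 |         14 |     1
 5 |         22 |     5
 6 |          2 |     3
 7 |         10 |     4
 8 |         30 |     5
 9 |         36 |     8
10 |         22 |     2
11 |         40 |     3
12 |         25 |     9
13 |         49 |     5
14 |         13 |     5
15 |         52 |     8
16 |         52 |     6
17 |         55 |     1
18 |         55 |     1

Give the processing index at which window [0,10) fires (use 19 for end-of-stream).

5

i=0 t=0 v=1: → [0,10); WM=−∞
i=1 t=1 v=5: → [0,10); WM=−∞
i=2 t=6 v=4: → [0,10); WM=6
i=3 t=9 v=2: → [0,10); WM=6
i=4 t=14 v=1: → [10,20); WM=6
i=5 t=22 v=5: → [20,30); WM=22; [0,10) fires=5 [10,20) fires=1
i=6 t=2 v=3: DROP (t<22-4); WM=22
i=7 t=10 v=4: DROP (t<22-4); WM=22
i=8 t=30 v=5: → [30,40); WM=30; [20,30) fires=5
i=9 t=36 v=8: → [30,40); WM=30
i=10 t=22 v=2: DROP (t<30-4); WM=30
i=11 t=40 v=3: → [40,50); WM=40; [30,40) fires=8
i=12 t=25 v=9: DROP (t<40-4); WM=40
i=13 t=49 v=5: → [40,50); WM=40
i=14 t=13 v=5: DROP (t<40-4); WM=49
i=15 t=52 v=8: → [50,60); WM=49
i=16 t=52 v=6: → [50,60); WM=49
i=17 t=55 v=1: → [50,60); WM=55; [40,50) fires=5
i=18 t=55 v=1: → [50,60); WM=55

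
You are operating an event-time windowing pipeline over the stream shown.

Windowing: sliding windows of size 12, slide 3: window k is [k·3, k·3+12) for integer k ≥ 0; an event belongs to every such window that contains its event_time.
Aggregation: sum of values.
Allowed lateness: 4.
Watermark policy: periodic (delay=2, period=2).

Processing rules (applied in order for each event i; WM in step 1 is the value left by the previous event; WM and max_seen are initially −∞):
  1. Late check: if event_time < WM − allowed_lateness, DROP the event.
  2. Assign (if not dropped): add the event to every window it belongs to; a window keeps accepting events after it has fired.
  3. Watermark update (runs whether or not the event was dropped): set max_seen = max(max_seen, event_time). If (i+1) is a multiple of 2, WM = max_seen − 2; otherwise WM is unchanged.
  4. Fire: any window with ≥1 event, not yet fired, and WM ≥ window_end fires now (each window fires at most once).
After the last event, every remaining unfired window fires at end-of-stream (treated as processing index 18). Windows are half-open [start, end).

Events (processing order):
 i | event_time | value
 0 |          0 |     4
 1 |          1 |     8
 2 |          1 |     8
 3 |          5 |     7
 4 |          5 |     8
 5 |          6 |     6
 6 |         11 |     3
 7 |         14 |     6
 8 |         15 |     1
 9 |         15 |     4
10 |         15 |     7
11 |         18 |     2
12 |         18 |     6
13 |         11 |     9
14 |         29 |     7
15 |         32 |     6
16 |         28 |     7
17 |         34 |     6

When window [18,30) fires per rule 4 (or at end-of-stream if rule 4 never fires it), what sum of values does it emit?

i=0 t=0 v=4: → [0,12); WM=−∞
i=1 t=1 v=8: → [0,12); WM=-1
i=2 t=1 v=8: → [0,12); WM=-1
i=3 t=5 v=7: → [3,15),[0,12); WM=3
i=4 t=5 v=8: → [3,15),[0,12); WM=3
i=5 t=6 v=6: → [6,18),[3,15),[0,12); WM=4
i=6 t=11 v=3: → [9,21),[6,18),[3,15),[0,12); WM=4
i=7 t=14 v=6: → [12,24),[9,21),[6,18),[3,15); WM=12; [0,12) fires=44
i=8 t=15 v=1: → [15,27),[12,24),[9,21),[6,18); WM=12
i=9 t=15 v=4: → [15,27),[12,24),[9,21),[6,18); WM=13
i=10 t=15 v=7: → [15,27),[12,24),[9,21),[6,18); WM=13
i=11 t=18 v=2: → [18,30),[15,27),[12,24),[9,21); WM=16; [3,15) fires=30
i=12 t=18 v=6: → [18,30),[15,27),[12,24),[9,21); WM=16
i=13 t=11 v=9: DROP (t<16-4); WM=16
i=14 t=29 v=7: → [27,39),[24,36),[21,33),[18,30); WM=16
i=15 t=32 v=6: → [30,42),[27,39),[24,36),[21,33); WM=30; [6,18) fires=27 [9,21) fires=29 [12,24) fires=26 [15,27) fires=20 [18,30) fires=15
i=16 t=28 v=7: → [27,39),[24,36),[21,33),[18,30); WM=30
i=17 t=34 v=6: → [33,45),[30,42),[27,39),[24,36); WM=32

15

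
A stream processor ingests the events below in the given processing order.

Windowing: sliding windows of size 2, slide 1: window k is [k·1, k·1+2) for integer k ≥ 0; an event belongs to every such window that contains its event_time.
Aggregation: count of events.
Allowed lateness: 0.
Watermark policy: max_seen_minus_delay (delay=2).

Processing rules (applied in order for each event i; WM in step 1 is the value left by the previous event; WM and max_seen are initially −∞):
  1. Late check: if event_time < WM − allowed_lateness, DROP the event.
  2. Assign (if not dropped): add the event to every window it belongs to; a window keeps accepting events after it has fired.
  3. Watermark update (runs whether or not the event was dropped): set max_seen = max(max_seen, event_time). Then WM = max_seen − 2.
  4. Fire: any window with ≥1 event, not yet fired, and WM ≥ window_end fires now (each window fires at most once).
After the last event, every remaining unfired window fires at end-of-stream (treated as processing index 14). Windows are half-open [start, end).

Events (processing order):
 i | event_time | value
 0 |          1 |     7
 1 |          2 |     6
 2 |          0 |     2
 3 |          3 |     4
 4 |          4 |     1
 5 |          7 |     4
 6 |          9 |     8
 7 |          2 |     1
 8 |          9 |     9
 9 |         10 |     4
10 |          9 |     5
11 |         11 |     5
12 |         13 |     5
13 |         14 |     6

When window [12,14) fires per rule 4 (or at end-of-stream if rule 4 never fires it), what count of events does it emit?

i=0 t=1 v=7: → [1,3),[0,2); WM=-1
i=1 t=2 v=6: → [2,4),[1,3); WM=0
i=2 t=0 v=2: → [0,2); WM=0
i=3 t=3 v=4: → [3,5),[2,4); WM=1
i=4 t=4 v=1: → [4,6),[3,5); WM=2; [0,2) fires=2
i=5 t=7 v=4: → [7,9),[6,8); WM=5; [1,3) fires=2 [2,4) fires=2 [3,5) fires=2
i=6 t=9 v=8: → [9,11),[8,10); WM=7; [4,6) fires=1
i=7 t=2 v=1: DROP (t<7-0); WM=7
i=8 t=9 v=9: → [9,11),[8,10); WM=7
i=9 t=10 v=4: → [10,12),[9,11); WM=8; [6,8) fires=1
i=10 t=9 v=5: → [9,11),[8,10); WM=8
i=11 t=11 v=5: → [11,13),[10,12); WM=9; [7,9) fires=1
i=12 t=13 v=5: → [13,15),[12,14); WM=11; [8,10) fires=3 [9,11) fires=4
i=13 t=14 v=6: → [14,16),[13,15); WM=12; [10,12) fires=2

1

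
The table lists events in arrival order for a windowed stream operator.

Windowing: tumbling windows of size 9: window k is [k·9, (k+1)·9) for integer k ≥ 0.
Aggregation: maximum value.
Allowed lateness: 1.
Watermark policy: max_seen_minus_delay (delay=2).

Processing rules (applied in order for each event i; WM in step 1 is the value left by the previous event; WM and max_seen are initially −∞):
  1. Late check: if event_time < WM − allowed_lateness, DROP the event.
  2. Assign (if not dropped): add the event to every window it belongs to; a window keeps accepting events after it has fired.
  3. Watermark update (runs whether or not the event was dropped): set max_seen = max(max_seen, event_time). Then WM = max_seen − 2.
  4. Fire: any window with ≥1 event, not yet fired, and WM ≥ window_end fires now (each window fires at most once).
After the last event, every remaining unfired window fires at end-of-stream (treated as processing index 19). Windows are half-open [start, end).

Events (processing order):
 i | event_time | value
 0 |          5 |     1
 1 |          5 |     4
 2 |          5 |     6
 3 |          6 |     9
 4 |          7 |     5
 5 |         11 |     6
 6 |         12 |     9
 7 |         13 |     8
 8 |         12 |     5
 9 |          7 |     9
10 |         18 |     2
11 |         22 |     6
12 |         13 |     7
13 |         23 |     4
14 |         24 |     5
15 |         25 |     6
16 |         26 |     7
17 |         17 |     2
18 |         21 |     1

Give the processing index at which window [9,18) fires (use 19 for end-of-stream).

i=0 t=5 v=1: → [0,9); WM=3
i=1 t=5 v=4: → [0,9); WM=3
i=2 t=5 v=6: → [0,9); WM=3
i=3 t=6 v=9: → [0,9); WM=4
i=4 t=7 v=5: → [0,9); WM=5
i=5 t=11 v=6: → [9,18); WM=9; [0,9) fires=9
i=6 t=12 v=9: → [9,18); WM=10
i=7 t=13 v=8: → [9,18); WM=11
i=8 t=12 v=5: → [9,18); WM=11
i=9 t=7 v=9: DROP (t<11-1); WM=11
i=10 t=18 v=2: → [18,27); WM=16
i=11 t=22 v=6: → [18,27); WM=20; [9,18) fires=9
i=12 t=13 v=7: DROP (t<20-1); WM=20
i=13 t=23 v=4: → [18,27); WM=21
i=14 t=24 v=5: → [18,27); WM=22
i=15 t=25 v=6: → [18,27); WM=23
i=16 t=26 v=7: → [18,27); WM=24
i=17 t=17 v=2: DROP (t<24-1); WM=24
i=18 t=21 v=1: DROP (t<24-1); WM=24

11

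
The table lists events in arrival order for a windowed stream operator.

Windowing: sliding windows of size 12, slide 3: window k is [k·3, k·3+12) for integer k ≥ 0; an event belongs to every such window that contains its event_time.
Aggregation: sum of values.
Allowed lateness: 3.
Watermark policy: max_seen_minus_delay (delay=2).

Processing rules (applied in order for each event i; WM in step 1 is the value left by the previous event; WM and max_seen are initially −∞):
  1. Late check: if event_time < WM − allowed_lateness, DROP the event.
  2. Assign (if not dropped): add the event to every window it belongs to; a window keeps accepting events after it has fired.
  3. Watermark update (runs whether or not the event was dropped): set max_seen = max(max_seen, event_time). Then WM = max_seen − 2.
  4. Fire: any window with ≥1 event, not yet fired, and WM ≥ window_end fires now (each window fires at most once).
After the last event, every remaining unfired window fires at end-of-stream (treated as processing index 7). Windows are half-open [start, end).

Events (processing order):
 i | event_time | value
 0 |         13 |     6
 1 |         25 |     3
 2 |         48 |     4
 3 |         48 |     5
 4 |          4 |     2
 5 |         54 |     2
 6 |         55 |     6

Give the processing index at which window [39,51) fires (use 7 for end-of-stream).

i=0 t=13 v=6: → [12,24),[9,21),[6,18),[3,15); WM=11
i=1 t=25 v=3: → [24,36),[21,33),[18,30),[15,27); WM=23; [3,15) fires=6 [6,18) fires=6 [9,21) fires=6
i=2 t=48 v=4: → [48,60),[45,57),[42,54),[39,51); WM=46; [12,24) fires=6 [15,27) fires=3 [18,30) fires=3 [21,33) fires=3 [24,36) fires=3
i=3 t=48 v=5: → [48,60),[45,57),[42,54),[39,51); WM=46
i=4 t=4 v=2: DROP (t<46-3); WM=46
i=5 t=54 v=2: → [54,66),[51,63),[48,60),[45,57); WM=52; [39,51) fires=9
i=6 t=55 v=6: → [54,66),[51,63),[48,60),[45,57); WM=53

5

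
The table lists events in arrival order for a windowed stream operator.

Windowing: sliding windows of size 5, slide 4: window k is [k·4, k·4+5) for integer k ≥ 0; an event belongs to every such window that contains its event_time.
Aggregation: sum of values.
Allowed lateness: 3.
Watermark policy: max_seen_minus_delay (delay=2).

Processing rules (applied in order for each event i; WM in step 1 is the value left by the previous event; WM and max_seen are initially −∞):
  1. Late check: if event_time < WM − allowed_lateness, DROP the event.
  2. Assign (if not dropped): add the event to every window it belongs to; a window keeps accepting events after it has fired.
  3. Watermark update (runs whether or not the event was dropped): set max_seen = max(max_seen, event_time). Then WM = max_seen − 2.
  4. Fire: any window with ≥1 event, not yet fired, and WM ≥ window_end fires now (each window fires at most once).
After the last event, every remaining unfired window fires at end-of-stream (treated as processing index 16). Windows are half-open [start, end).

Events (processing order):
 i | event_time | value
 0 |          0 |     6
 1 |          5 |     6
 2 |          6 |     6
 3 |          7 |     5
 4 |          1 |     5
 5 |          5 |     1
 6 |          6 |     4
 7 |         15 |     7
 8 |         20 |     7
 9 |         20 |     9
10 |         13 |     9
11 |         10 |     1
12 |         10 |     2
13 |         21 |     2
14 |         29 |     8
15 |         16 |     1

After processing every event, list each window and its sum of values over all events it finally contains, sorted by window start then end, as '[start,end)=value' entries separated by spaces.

i=0 t=0 v=6: → [0,5); WM=-2
i=1 t=5 v=6: → [4,9); WM=3
i=2 t=6 v=6: → [4,9); WM=4
i=3 t=7 v=5: → [4,9); WM=5; [0,5) fires=6
i=4 t=1 v=5: DROP (t<5-3); WM=5
i=5 t=5 v=1: → [4,9); WM=5
i=6 t=6 v=4: → [4,9); WM=5
i=7 t=15 v=7: → [12,17); WM=13; [4,9) fires=22
i=8 t=20 v=7: → [20,25),[16,21); WM=18; [12,17) fires=7
i=9 t=20 v=9: → [20,25),[16,21); WM=18
i=10 t=13 v=9: DROP (t<18-3); WM=18
i=11 t=10 v=1: DROP (t<18-3); WM=18
i=12 t=10 v=2: DROP (t<18-3); WM=18
i=13 t=21 v=2: → [20,25); WM=19
i=14 t=29 v=8: → [28,33); WM=27; [16,21) fires=16 [20,25) fires=18
i=15 t=16 v=1: DROP (t<27-3); WM=27

[0,5)=6 [4,9)=22 [12,17)=7 [16,21)=16 [20,25)=18 [28,33)=8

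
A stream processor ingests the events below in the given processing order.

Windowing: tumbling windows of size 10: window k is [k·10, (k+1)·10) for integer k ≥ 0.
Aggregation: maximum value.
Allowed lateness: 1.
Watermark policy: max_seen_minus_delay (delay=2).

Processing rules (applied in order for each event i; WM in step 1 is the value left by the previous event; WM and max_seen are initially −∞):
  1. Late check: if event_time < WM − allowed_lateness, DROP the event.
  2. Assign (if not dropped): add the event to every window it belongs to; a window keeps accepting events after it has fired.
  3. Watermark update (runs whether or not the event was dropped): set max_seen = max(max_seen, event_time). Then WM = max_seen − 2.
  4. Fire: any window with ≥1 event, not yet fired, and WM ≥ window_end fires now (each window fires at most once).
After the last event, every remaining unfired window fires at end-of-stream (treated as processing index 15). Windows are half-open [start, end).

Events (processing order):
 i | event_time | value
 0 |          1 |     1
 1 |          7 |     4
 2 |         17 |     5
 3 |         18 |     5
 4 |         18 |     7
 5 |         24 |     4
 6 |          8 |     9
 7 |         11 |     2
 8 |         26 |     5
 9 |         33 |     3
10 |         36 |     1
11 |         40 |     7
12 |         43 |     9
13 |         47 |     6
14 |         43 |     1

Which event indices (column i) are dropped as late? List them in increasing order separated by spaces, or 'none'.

6 7 14

i=0 t=1 v=1: → [0,10); WM=-1
i=1 t=7 v=4: → [0,10); WM=5
i=2 t=17 v=5: → [10,20); WM=15; [0,10) fires=4
i=3 t=18 v=5: → [10,20); WM=16
i=4 t=18 v=7: → [10,20); WM=16
i=5 t=24 v=4: → [20,30); WM=22; [10,20) fires=7
i=6 t=8 v=9: DROP (t<22-1); WM=22
i=7 t=11 v=2: DROP (t<22-1); WM=22
i=8 t=26 v=5: → [20,30); WM=24
i=9 t=33 v=3: → [30,40); WM=31; [20,30) fires=5
i=10 t=36 v=1: → [30,40); WM=34
i=11 t=40 v=7: → [40,50); WM=38
i=12 t=43 v=9: → [40,50); WM=41; [30,40) fires=3
i=13 t=47 v=6: → [40,50); WM=45
i=14 t=43 v=1: DROP (t<45-1); WM=45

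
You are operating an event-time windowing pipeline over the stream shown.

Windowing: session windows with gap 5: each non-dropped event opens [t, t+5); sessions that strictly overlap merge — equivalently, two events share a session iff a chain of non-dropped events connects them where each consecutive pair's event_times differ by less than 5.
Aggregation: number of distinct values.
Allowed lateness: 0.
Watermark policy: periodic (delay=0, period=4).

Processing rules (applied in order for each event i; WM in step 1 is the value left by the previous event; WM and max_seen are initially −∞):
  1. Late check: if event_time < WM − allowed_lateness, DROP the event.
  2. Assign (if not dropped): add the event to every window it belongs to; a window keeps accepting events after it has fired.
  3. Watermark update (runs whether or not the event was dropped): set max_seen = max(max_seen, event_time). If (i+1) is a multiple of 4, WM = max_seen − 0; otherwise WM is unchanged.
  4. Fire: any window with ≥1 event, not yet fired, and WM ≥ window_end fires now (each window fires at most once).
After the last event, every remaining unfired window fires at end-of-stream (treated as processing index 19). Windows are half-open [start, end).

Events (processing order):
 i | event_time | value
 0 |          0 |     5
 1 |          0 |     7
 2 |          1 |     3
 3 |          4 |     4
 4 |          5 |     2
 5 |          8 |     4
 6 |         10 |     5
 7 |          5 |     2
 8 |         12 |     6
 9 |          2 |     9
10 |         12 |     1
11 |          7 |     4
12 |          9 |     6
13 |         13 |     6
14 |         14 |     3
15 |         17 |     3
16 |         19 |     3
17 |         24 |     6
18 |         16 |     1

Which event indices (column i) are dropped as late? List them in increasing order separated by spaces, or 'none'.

i=0 t=0 v=5: → [0,5); WM=−∞
i=1 t=0 v=7: → [0,5); WM=−∞
i=2 t=1 v=3: → [0,6); WM=−∞
i=3 t=4 v=4: → [0,9); WM=4
i=4 t=5 v=2: → [0,10); WM=4
i=5 t=8 v=4: → [0,13); WM=4
i=6 t=10 v=5: → [0,15); WM=4
i=7 t=5 v=2: → [0,15); WM=10
i=8 t=12 v=6: → [0,17); WM=10
i=9 t=2 v=9: DROP (t<10-0); WM=10
i=10 t=12 v=1: → [0,17); WM=10
i=11 t=7 v=4: DROP (t<10-0); WM=12
i=12 t=9 v=6: DROP (t<12-0); WM=12
i=13 t=13 v=6: → [0,18); WM=12
i=14 t=14 v=3: → [0,19); WM=12
i=15 t=17 v=3: → [0,22); WM=17
i=16 t=19 v=3: → [0,24); WM=17
i=17 t=24 v=6: → [24,29); WM=17
i=18 t=16 v=1: DROP (t<17-0); WM=17

9 11 12 18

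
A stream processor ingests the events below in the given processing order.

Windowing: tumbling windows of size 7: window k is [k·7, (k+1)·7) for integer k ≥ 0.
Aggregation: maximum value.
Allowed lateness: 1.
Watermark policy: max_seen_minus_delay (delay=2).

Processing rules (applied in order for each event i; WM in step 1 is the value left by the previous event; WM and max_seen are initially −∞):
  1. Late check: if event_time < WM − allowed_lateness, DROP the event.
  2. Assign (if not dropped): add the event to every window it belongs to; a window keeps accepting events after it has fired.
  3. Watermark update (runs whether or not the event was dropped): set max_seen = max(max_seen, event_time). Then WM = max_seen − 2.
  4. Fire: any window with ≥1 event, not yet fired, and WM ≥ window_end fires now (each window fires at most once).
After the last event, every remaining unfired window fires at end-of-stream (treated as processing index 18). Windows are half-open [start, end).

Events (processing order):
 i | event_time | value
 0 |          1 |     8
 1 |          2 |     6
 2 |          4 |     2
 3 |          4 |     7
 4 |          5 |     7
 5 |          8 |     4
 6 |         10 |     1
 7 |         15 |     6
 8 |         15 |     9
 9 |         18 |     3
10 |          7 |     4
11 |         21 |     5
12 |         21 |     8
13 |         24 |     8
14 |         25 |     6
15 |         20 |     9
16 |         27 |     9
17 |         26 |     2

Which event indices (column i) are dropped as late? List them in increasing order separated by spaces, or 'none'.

i=0 t=1 v=8: → [0,7); WM=-1
i=1 t=2 v=6: → [0,7); WM=0
i=2 t=4 v=2: → [0,7); WM=2
i=3 t=4 v=7: → [0,7); WM=2
i=4 t=5 v=7: → [0,7); WM=3
i=5 t=8 v=4: → [7,14); WM=6
i=6 t=10 v=1: → [7,14); WM=8; [0,7) fires=8
i=7 t=15 v=6: → [14,21); WM=13
i=8 t=15 v=9: → [14,21); WM=13
i=9 t=18 v=3: → [14,21); WM=16; [7,14) fires=4
i=10 t=7 v=4: DROP (t<16-1); WM=16
i=11 t=21 v=5: → [21,28); WM=19
i=12 t=21 v=8: → [21,28); WM=19
i=13 t=24 v=8: → [21,28); WM=22; [14,21) fires=9
i=14 t=25 v=6: → [21,28); WM=23
i=15 t=20 v=9: DROP (t<23-1); WM=23
i=16 t=27 v=9: → [21,28); WM=25
i=17 t=26 v=2: → [21,28); WM=25

10 15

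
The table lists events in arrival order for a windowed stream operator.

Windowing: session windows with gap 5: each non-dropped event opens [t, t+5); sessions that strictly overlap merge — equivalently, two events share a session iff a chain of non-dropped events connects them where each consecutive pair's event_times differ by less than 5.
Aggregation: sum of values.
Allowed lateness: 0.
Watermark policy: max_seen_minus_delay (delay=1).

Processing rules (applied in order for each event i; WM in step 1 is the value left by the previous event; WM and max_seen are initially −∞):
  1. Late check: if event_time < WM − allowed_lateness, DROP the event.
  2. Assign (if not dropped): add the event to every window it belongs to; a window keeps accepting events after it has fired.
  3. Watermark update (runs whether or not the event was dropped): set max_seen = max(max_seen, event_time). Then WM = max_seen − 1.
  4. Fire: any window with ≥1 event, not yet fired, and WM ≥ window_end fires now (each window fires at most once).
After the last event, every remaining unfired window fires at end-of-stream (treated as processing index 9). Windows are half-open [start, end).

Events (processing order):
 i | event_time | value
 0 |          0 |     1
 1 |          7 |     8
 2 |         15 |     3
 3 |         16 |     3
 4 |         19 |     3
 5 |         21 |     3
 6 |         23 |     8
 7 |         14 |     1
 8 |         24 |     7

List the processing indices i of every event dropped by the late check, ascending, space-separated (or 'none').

i=0 t=0 v=1: → [0,5); WM=-1
i=1 t=7 v=8: → [7,12); WM=6
i=2 t=15 v=3: → [15,20); WM=14
i=3 t=16 v=3: → [15,21); WM=15
i=4 t=19 v=3: → [15,24); WM=18
i=5 t=21 v=3: → [15,26); WM=20
i=6 t=23 v=8: → [15,28); WM=22
i=7 t=14 v=1: DROP (t<22-0); WM=22
i=8 t=24 v=7: → [15,29); WM=23

7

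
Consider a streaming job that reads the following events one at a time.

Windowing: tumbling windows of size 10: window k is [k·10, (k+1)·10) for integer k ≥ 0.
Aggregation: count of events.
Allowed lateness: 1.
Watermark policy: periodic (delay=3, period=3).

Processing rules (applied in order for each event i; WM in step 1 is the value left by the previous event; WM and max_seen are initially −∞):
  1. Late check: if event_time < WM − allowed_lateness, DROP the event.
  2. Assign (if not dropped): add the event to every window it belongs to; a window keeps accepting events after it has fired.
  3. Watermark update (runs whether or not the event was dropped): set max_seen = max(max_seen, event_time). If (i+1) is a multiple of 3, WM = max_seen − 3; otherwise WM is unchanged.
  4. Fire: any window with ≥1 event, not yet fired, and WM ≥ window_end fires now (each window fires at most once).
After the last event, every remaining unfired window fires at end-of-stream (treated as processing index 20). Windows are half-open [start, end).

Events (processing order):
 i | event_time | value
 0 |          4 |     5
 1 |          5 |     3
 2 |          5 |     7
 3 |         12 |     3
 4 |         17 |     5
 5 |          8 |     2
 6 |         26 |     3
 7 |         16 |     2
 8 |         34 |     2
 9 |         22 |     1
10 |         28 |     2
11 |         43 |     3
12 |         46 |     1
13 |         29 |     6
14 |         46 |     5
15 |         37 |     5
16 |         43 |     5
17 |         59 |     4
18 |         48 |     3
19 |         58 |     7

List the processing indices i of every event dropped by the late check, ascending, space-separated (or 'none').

9 10 13 15 18

i=0 t=4 v=5: → [0,10); WM=−∞
i=1 t=5 v=3: → [0,10); WM=−∞
i=2 t=5 v=7: → [0,10); WM=2
i=3 t=12 v=3: → [10,20); WM=2
i=4 t=17 v=5: → [10,20); WM=2
i=5 t=8 v=2: → [0,10); WM=14; [0,10) fires=4
i=6 t=26 v=3: → [20,30); WM=14
i=7 t=16 v=2: → [10,20); WM=14
i=8 t=34 v=2: → [30,40); WM=31; [10,20) fires=3 [20,30) fires=1
i=9 t=22 v=1: DROP (t<31-1); WM=31
i=10 t=28 v=2: DROP (t<31-1); WM=31
i=11 t=43 v=3: → [40,50); WM=40; [30,40) fires=1
i=12 t=46 v=1: → [40,50); WM=40
i=13 t=29 v=6: DROP (t<40-1); WM=40
i=14 t=46 v=5: → [40,50); WM=43
i=15 t=37 v=5: DROP (t<43-1); WM=43
i=16 t=43 v=5: → [40,50); WM=43
i=17 t=59 v=4: → [50,60); WM=56; [40,50) fires=4
i=18 t=48 v=3: DROP (t<56-1); WM=56
i=19 t=58 v=7: → [50,60); WM=56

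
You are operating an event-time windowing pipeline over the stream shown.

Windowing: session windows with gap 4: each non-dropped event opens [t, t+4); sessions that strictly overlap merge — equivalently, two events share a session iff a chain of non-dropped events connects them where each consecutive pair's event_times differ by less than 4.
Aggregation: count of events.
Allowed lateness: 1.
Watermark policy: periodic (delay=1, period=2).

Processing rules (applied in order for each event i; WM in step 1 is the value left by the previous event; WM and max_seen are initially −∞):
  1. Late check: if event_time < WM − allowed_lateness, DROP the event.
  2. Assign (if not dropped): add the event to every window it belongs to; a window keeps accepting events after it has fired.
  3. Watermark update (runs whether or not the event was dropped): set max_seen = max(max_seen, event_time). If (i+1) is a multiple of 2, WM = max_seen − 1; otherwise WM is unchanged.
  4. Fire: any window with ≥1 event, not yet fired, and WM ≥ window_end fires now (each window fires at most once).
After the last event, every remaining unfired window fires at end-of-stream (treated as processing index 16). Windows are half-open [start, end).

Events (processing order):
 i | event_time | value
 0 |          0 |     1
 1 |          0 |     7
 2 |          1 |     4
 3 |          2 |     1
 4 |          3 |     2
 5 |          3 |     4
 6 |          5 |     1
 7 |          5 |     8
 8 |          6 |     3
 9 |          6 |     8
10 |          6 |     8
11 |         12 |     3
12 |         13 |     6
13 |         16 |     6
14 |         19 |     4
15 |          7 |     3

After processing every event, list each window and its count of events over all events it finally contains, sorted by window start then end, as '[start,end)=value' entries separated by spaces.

[0,10)=11 [12,23)=4

i=0 t=0 v=1: → [0,4); WM=−∞
i=1 t=0 v=7: → [0,4); WM=-1
i=2 t=1 v=4: → [0,5); WM=-1
i=3 t=2 v=1: → [0,6); WM=1
i=4 t=3 v=2: → [0,7); WM=1
i=5 t=3 v=4: → [0,7); WM=2
i=6 t=5 v=1: → [0,9); WM=2
i=7 t=5 v=8: → [0,9); WM=4
i=8 t=6 v=3: → [0,10); WM=4
i=9 t=6 v=8: → [0,10); WM=5
i=10 t=6 v=8: → [0,10); WM=5
i=11 t=12 v=3: → [12,16); WM=11
i=12 t=13 v=6: → [12,17); WM=11
i=13 t=16 v=6: → [12,20); WM=15
i=14 t=19 v=4: → [12,23); WM=15
i=15 t=7 v=3: DROP (t<15-1); WM=18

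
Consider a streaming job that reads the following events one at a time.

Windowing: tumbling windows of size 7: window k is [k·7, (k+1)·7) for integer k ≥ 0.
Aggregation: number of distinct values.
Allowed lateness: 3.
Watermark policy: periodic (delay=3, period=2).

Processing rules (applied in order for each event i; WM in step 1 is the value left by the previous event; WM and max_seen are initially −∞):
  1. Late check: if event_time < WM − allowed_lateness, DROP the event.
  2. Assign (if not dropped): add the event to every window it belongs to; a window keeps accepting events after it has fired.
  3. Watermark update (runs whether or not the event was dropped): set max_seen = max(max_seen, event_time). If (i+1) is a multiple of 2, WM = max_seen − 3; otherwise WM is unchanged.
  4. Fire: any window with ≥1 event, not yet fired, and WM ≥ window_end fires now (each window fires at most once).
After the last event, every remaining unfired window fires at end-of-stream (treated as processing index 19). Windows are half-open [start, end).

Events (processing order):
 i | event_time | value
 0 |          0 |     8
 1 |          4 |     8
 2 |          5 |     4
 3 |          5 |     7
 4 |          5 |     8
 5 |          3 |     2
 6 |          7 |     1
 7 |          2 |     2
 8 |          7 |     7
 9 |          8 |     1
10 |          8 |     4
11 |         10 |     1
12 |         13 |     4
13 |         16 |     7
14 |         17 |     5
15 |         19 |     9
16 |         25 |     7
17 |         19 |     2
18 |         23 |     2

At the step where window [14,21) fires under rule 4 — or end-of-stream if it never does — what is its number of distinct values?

4

i=0 t=0 v=8: → [0,7); WM=−∞
i=1 t=4 v=8: → [0,7); WM=1
i=2 t=5 v=4: → [0,7); WM=1
i=3 t=5 v=7: → [0,7); WM=2
i=4 t=5 v=8: → [0,7); WM=2
i=5 t=3 v=2: → [0,7); WM=2
i=6 t=7 v=1: → [7,14); WM=2
i=7 t=2 v=2: → [0,7); WM=4
i=8 t=7 v=7: → [7,14); WM=4
i=9 t=8 v=1: → [7,14); WM=5
i=10 t=8 v=4: → [7,14); WM=5
i=11 t=10 v=1: → [7,14); WM=7; [0,7) fires=4
i=12 t=13 v=4: → [7,14); WM=7
i=13 t=16 v=7: → [14,21); WM=13
i=14 t=17 v=5: → [14,21); WM=13
i=15 t=19 v=9: → [14,21); WM=16; [7,14) fires=3
i=16 t=25 v=7: → [21,28); WM=16
i=17 t=19 v=2: → [14,21); WM=22; [14,21) fires=4
i=18 t=23 v=2: → [21,28); WM=22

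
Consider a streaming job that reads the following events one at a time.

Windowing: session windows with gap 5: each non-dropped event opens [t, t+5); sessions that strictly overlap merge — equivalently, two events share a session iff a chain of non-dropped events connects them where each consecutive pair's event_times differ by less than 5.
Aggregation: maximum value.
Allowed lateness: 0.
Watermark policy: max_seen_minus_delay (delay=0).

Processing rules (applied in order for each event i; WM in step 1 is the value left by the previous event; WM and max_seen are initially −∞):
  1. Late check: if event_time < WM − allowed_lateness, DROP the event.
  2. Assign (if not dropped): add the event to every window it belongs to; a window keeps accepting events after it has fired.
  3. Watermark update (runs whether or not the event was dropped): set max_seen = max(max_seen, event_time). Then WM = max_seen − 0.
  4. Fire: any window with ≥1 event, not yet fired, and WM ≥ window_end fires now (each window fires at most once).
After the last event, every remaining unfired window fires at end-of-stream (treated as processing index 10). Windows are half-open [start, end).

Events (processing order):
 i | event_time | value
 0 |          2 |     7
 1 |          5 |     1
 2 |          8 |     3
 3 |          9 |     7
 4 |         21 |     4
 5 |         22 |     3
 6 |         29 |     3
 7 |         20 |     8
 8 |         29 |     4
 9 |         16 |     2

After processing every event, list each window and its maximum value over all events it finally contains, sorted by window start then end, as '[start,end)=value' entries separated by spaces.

i=0 t=2 v=7: → [2,7); WM=2
i=1 t=5 v=1: → [2,10); WM=5
i=2 t=8 v=3: → [2,13); WM=8
i=3 t=9 v=7: → [2,14); WM=9
i=4 t=21 v=4: → [21,26); WM=21
i=5 t=22 v=3: → [21,27); WM=22
i=6 t=29 v=3: → [29,34); WM=29
i=7 t=20 v=8: DROP (t<29-0); WM=29
i=8 t=29 v=4: → [29,34); WM=29
i=9 t=16 v=2: DROP (t<29-0); WM=29

[2,14)=7 [21,27)=4 [29,34)=4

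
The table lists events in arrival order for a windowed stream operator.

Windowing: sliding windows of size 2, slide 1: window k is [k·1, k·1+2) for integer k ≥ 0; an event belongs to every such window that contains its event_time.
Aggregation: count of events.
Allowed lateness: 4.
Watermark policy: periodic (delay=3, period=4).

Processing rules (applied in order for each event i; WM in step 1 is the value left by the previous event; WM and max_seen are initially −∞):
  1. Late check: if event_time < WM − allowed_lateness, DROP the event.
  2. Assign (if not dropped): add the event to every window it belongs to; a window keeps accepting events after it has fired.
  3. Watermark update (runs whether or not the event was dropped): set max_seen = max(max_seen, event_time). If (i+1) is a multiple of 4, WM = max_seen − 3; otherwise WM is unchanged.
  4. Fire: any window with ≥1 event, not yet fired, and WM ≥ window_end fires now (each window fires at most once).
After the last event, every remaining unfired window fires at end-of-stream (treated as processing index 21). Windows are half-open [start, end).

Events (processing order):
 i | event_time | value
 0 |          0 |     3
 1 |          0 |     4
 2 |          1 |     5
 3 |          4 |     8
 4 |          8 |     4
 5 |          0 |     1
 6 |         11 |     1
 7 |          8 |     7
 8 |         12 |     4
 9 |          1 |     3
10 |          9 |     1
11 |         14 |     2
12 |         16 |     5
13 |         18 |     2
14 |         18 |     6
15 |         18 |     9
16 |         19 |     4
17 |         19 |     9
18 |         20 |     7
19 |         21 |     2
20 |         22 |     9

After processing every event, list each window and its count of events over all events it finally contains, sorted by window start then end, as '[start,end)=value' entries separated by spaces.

[0,2)=4 [1,3)=1 [3,5)=1 [4,6)=1 [7,9)=2 [8,10)=3 [9,11)=1 [10,12)=1 [11,13)=2 [12,14)=1 [13,15)=1 [14,16)=1 [15,17)=1 [16,18)=1 [17,19)=3 [18,20)=5 [19,21)=3 [20,22)=2 [21,23)=2 [22,24)=1

i=0 t=0 v=3: → [0,2); WM=−∞
i=1 t=0 v=4: → [0,2); WM=−∞
i=2 t=1 v=5: → [1,3),[0,2); WM=−∞
i=3 t=4 v=8: → [4,6),[3,5); WM=1
i=4 t=8 v=4: → [8,10),[7,9); WM=1
i=5 t=0 v=1: → [0,2); WM=1
i=6 t=11 v=1: → [11,13),[10,12); WM=1
i=7 t=8 v=7: → [8,10),[7,9); WM=8; [0,2) fires=4 [1,3) fires=1 [3,5) fires=1 [4,6) fires=1
i=8 t=12 v=4: → [12,14),[11,13); WM=8
i=9 t=1 v=3: DROP (t<8-4); WM=8
i=10 t=9 v=1: → [9,11),[8,10); WM=8
i=11 t=14 v=2: → [14,16),[13,15); WM=11; [7,9) fires=2 [8,10) fires=3 [9,11) fires=1
i=12 t=16 v=5: → [16,18),[15,17); WM=11
i=13 t=18 v=2: → [18,20),[17,19); WM=11
i=14 t=18 v=6: → [18,20),[17,19); WM=11
i=15 t=18 v=9: → [18,20),[17,19); WM=15; [10,12) fires=1 [11,13) fires=2 [12,14) fires=1 [13,15) fires=1
i=16 t=19 v=4: → [19,21),[18,20); WM=15
i=17 t=19 v=9: → [19,21),[18,20); WM=15
i=18 t=20 v=7: → [20,22),[19,21); WM=15
i=19 t=21 v=2: → [21,23),[20,22); WM=18; [14,16) fires=1 [15,17) fires=1 [16,18) fires=1
i=20 t=22 v=9: → [22,24),[21,23); WM=18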